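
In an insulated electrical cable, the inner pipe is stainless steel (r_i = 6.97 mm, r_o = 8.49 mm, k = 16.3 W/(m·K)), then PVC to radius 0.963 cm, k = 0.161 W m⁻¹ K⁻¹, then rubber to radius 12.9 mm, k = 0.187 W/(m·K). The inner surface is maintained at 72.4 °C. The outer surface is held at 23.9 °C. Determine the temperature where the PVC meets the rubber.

T = 56.1 °C

Series thermal resistances, inner to outer:
  R'_stainless steel = ln(0.00849/0.00697)/(2πk) = 0.1973/(2π·16.3) = 0.001926 m·K/W
  R'_PVC = ln(0.00963/0.00849)/(2πk) = 0.1260/(2π·0.161) = 0.1246 m·K/W
  R'_rubber = ln(0.0129/0.00963)/(2πk) = 0.2923/(2π·0.187) = 0.2488 m·K/W
ΣR = 0.001926 + 0.1246 + 0.2488 = 0.3753 m·K/W
Q' = ΔT/ΣR = (72.4 °C − 23.9 °C)/0.3753 = 129.2 W/m
From the inner boundary to the PVC/rubber interface, ΣR_partial = 0.1265 m·K/W.
T_interface = T_in − Q'·ΣR_partial = 72.4 °C − (129.2)(0.1265) = 56.1 °C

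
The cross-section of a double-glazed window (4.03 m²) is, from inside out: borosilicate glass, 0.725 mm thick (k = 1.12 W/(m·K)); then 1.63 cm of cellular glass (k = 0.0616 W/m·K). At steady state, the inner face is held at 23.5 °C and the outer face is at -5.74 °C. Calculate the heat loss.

Series thermal resistances, inner to outer:
  R_borosilicate glass = L/(kA) = 7.25×10^-4/(1.12·4.03) = 1.606×10^-4 K/W
  R_cellular glass = L/(kA) = 0.0163/(0.0616·4.03) = 0.06566 K/W
ΣR = 1.606×10^-4 + 0.06566 = 0.06582 K/W
Q = ΔT/ΣR = (23.5 °C − -5.74 °C)/0.06582 = 444 W

Q = 444 W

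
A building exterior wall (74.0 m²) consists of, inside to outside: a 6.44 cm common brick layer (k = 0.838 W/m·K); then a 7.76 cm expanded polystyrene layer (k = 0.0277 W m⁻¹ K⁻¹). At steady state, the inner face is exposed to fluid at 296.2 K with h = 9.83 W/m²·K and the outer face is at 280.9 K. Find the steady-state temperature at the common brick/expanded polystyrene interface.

Treat each layer as a resistance in series:
  R_conv,in = 1/(hA) = 1/(9.83·74.0) = 0.001375 K/W
  R_common brick = L/(kA) = 0.0644/(0.838·74.0) = 0.001039 K/W
  R_expanded polystyrene = L/(kA) = 0.0776/(0.0277·74.0) = 0.03786 K/W
ΣR = 0.001375 + 0.001039 + 0.03786 = 0.04027 K/W
Q = ΔT/ΣR = (296.2 K − 280.9 K)/0.04027 = 379.9 W
From the inner boundary to the common brick/expanded polystyrene interface, ΣR_partial = 0.002414 K/W.
T_interface = T_in − Q·ΣR_partial = 296.2 K − (379.9)(0.002414) = 295.3 K

T = 295.3 K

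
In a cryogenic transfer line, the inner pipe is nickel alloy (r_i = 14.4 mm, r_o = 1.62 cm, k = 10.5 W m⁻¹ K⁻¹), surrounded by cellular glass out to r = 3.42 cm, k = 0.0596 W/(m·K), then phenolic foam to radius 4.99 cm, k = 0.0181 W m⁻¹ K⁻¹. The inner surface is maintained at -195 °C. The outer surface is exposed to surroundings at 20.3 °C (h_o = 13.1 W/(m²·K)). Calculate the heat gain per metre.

Resistance network (inner→outer):
  R'_nickel alloy = ln(0.0162/0.0144)/(2πk) = 0.1178/(2π·10.5) = 0.001785 m·K/W
  R'_cellular glass = ln(0.0342/0.0162)/(2πk) = 0.7472/(2π·0.0596) = 1.995 m·K/W
  R'_phenolic foam = ln(0.0499/0.0342)/(2πk) = 0.3778/(2π·0.0181) = 3.322 m·K/W
  R'_conv,out = 1/(2πr h) = 1/(2π·0.0499·13.1) = 0.2435 m·K/W
ΣR = 0.001785 + 1.995 + 3.322 + 0.2435 = 5.562 m·K/W
Q' = ΔT/ΣR = (-195 °C − 20.3 °C)/5.562 = -38.7 W/m
(Negative Q' ⇒ heat flows inward; heat gain = 38.7 W/m.)

Q' = 38.7 W/m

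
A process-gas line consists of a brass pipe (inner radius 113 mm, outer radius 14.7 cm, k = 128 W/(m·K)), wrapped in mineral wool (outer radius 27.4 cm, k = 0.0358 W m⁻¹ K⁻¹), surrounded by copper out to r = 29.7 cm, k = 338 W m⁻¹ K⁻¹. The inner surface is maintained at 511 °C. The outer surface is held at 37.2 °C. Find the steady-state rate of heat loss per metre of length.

Series thermal resistances, inner to outer:
  R'_brass = ln(0.147/0.113)/(2πk) = 0.2630/(2π·128) = 3.271×10^-4 m·K/W
  R'_mineral wool = ln(0.274/0.147)/(2πk) = 0.6227/(2π·0.0358) = 2.768 m·K/W
  R'_copper = ln(0.297/0.274)/(2πk) = 0.08060/(2π·338) = 3.795×10^-5 m·K/W
ΣR = 3.271×10^-4 + 2.768 + 3.795×10^-5 = 2.768 m·K/W
Q' = ΔT/ΣR = (511 °C − 37.2 °C)/2.768 = 171 W/m

Q' = 171 W/m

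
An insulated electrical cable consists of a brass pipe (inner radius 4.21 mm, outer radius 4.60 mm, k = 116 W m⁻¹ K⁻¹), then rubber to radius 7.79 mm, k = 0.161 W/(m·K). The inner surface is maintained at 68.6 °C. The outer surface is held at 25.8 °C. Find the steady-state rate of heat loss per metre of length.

Q' = 82.2 W/m

Series thermal resistances, inner to outer:
  R'_brass = ln(0.00460/0.00421)/(2πk) = 0.08859/(2π·116) = 1.216×10^-4 m·K/W
  R'_rubber = ln(0.00779/0.00460)/(2πk) = 0.5268/(2π·0.161) = 0.5207 m·K/W
ΣR = 1.216×10^-4 + 0.5207 = 0.5208 m·K/W
Q' = ΔT/ΣR = (68.6 °C − 25.8 °C)/0.5208 = 82.2 W/m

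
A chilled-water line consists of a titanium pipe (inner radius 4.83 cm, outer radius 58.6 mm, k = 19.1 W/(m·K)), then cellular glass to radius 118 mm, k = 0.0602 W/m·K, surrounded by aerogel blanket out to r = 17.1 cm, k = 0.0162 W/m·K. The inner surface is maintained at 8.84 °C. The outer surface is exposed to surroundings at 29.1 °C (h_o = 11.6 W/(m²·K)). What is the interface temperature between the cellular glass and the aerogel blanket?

T = 15.6 °C

Resistance network (inner→outer):
  R'_titanium = ln(0.0586/0.0483)/(2πk) = 0.1933/(2π·19.1) = 0.001611 m·K/W
  R'_cellular glass = ln(0.118/0.0586)/(2πk) = 0.6999/(2π·0.0602) = 1.851 m·K/W
  R'_aerogel blanket = ln(0.171/0.118)/(2πk) = 0.3710/(2π·0.0162) = 3.645 m·K/W
  R'_conv,out = 1/(2πr h) = 1/(2π·0.171·11.6) = 0.08024 m·K/W
ΣR = 0.001611 + 1.851 + 3.645 + 0.08024 = 5.578 m·K/W
Q' = ΔT/ΣR = (8.84 °C − 29.1 °C)/5.578 = -3.632 W/m
From the inner boundary to the cellular glass/aerogel blanket interface, ΣR_partial = 1.853 m·K/W.
T_interface = T_in − Q'·ΣR_partial = 8.84 °C − (-3.632)(1.853) = 15.6 °C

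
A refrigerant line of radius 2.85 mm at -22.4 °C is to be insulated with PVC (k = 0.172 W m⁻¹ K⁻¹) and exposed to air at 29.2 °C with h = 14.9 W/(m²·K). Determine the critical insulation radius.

r_cr = 1.15 cm

For a cylinder, r_cr = k_ins/h = 0.172/14.9 = 0.0115 m = 1.15 cm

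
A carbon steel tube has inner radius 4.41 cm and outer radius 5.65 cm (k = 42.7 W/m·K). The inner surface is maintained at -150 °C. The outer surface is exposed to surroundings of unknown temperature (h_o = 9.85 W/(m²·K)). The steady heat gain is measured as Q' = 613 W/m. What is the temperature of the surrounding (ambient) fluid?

Sum the resistances:
  R'_carbon steel = ln(0.0565/0.0441)/(2πk) = 0.2478/(2π·42.7) = 9.235×10^-4 m·K/W
  R'_conv,out = 1/(2πr h) = 1/(2π·0.0565·9.85) = 0.2860 m·K/W
ΣR = 0.2869 m·K/W
ΔT = Q'·ΣR = 613 × 0.2869 = 175.9 K
Heat flows inward, so T_out = T_in + ΔT = -150 + 175.9 = 25.9 °C

T_out = 25.9 °C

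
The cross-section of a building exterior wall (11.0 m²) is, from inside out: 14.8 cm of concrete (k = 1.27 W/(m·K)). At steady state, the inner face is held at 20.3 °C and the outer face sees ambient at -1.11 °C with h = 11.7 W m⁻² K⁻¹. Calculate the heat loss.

Resistance network (inner→outer):
  R_concrete = L/(kA) = 0.148/(1.27·11.0) = 0.01059 K/W
  R_conv,out = 1/(hA) = 1/(11.7·11.0) = 0.007770 K/W
ΣR = 0.01059 + 0.007770 = 0.01836 K/W
Q = ΔT/ΣR = (20.3 °C − -1.11 °C)/0.01836 = 1170 W

Q = 1170 W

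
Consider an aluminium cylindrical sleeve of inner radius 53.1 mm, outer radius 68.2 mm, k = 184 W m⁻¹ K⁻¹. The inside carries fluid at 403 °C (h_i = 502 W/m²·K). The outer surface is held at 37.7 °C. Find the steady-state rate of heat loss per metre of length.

Q' = 59000 W/m

Series thermal resistances, inner to outer:
  R'_conv,in = 1/(2πr h) = 1/(2π·0.0531·502) = 0.005971 m·K/W
  R'_aluminium = ln(0.0682/0.0531)/(2πk) = 0.2503/(2π·184) = 2.165×10^-4 m·K/W
ΣR = 0.005971 + 2.165×10^-4 = 0.006187 m·K/W
Q' = ΔT/ΣR = (403 °C − 37.7 °C)/0.006187 = 59000 W/m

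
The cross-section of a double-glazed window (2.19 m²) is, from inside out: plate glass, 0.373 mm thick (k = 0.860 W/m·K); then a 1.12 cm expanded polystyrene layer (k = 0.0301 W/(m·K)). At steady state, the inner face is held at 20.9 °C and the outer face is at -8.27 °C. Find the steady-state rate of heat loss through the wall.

Resistance network (inner→outer):
  R_plate glass = L/(kA) = 3.73×10^-4/(0.860·2.19) = 1.980×10^-4 K/W
  R_expanded polystyrene = L/(kA) = 0.0112/(0.0301·2.19) = 0.1699 K/W
ΣR = 1.980×10^-4 + 0.1699 = 0.1701 K/W
Q = ΔT/ΣR = (20.9 °C − -8.27 °C)/0.1701 = 171 W

Q = 171 W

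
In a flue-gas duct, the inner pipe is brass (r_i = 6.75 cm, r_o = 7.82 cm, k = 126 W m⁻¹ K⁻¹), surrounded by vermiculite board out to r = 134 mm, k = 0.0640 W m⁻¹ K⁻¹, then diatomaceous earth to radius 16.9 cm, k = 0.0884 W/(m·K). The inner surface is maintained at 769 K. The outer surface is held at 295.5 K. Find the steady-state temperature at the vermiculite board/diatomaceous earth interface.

T = 408 K

Treat each layer as a resistance in series:
  R'_brass = ln(0.0782/0.0675)/(2πk) = 0.1471/(2π·126) = 1.859×10^-4 m·K/W
  R'_vermiculite board = ln(0.134/0.0782)/(2πk) = 0.5386/(2π·0.0640) = 1.339 m·K/W
  R'_diatomaceous earth = ln(0.169/0.134)/(2πk) = 0.2321/(2π·0.0884) = 0.4178 m·K/W
ΣR = 1.859×10^-4 + 1.339 + 0.4178 = 1.757 m·K/W
Q' = ΔT/ΣR = (769 K − 295.5 K)/1.757 = 269.5 W/m
From the inner boundary to the vermiculite board/diatomaceous earth interface, ΣR_partial = 1.339 m·K/W.
T_interface = T_in − Q'·ΣR_partial = 769 K − (269.5)(1.339) = 408 K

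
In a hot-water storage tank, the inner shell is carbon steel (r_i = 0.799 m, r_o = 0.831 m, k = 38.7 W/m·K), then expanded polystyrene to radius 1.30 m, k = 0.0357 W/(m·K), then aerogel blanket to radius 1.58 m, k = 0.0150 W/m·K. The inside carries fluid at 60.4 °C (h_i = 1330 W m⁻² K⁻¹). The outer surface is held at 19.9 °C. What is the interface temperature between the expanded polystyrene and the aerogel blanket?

T = 37.2 °C

Series thermal resistances, inner to outer:
  R_conv,in = 1/(4πr²h) = 1/(4π·0.799²·1330) = 9.372×10^-5 K/W
  R_carbon steel = (1/0.799 − 1/0.831)/(4πk) = 0.04820/(4π·38.7) = 9.910×10^-5 K/W
  R_expanded polystyrene = (1/0.831 − 1/1.30)/(4πk) = 0.4341/(4π·0.0357) = 0.9677 K/W
  R_aerogel blanket = (1/1.30 − 1/1.58)/(4πk) = 0.1363/(4π·0.0150) = 0.7232 K/W
ΣR = 9.372×10^-5 + 9.910×10^-5 + 0.9677 + 0.7232 = 1.691 K/W
Q = ΔT/ΣR = (60.4 °C − 19.9 °C)/1.691 = 23.95 W
From the inner boundary to the expanded polystyrene/aerogel blanket interface, ΣR_partial = 0.9679 K/W.
T_interface = T_in − Q·ΣR_partial = 60.4 °C − (23.95)(0.9679) = 37.2 °C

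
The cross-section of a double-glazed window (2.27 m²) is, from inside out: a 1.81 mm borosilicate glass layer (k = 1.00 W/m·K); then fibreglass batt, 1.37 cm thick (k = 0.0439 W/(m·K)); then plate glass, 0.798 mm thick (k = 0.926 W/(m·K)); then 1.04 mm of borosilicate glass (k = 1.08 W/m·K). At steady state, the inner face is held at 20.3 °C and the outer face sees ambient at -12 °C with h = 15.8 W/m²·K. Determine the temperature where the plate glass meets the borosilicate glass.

Treat each layer as a resistance in series:
  R_borosilicate glass = L/(kA) = 0.00181/(1.00·2.27) = 7.974×10^-4 K/W
  R_fibreglass batt = L/(kA) = 0.0137/(0.0439·2.27) = 0.1375 K/W
  R_plate glass = L/(kA) = 7.98×10^-4/(0.926·2.27) = 3.796×10^-4 K/W
  R_borosilicate glass = L/(kA) = 0.00104/(1.08·2.27) = 4.242×10^-4 K/W
  R_conv,out = 1/(hA) = 1/(15.8·2.27) = 0.02788 K/W
ΣR = 7.974×10^-4 + 0.1375 + 3.796×10^-4 + 4.242×10^-4 + 0.02788 = 0.1670 K/W
Q = ΔT/ΣR = (20.3 °C − -12 °C)/0.1670 = 193.4 W
From the inner boundary to the plate glass/borosilicate glass interface, ΣR_partial = 0.1387 K/W.
T_interface = T_in − Q·ΣR_partial = 20.3 °C − (193.4)(0.1387) = -6.52 °C

T = -6.52 °C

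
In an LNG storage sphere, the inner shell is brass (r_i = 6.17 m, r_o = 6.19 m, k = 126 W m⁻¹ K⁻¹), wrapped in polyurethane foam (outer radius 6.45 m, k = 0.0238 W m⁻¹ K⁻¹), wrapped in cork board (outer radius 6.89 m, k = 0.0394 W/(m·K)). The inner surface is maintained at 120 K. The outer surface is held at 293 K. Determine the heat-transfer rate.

Q = 4140 W

Series thermal resistances, inner to outer:
  R_brass = (1/6.17 − 1/6.19)/(4πk) = 5.237×10^-4/(4π·126) = 3.307×10^-7 K/W
  R_polyurethane foam = (1/6.19 − 1/6.45)/(4πk) = 0.006512/(4π·0.0238) = 0.02177 K/W
  R_cork board = (1/6.45 − 1/6.89)/(4πk) = 0.009901/(4π·0.0394) = 0.02000 K/W
ΣR = 3.307×10^-7 + 0.02177 + 0.02000 = 0.04177 K/W
Q = ΔT/ΣR = (120 K − 293 K)/0.04177 = -4140 W
(Negative Q ⇒ heat flows inward; heat gain = 4140 W.)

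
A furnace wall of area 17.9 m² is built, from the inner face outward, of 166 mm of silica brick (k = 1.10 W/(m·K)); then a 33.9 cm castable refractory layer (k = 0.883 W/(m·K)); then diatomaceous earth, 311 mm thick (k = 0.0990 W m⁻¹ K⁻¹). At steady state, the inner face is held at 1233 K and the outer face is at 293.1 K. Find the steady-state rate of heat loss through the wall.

Q = 4580 W

Treat each layer as a resistance in series:
  R_silica brick = L/(kA) = 0.166/(1.10·17.9) = 0.008431 K/W
  R_castable refractory = L/(kA) = 0.339/(0.883·17.9) = 0.02145 K/W
  R_diatomaceous earth = L/(kA) = 0.311/(0.0990·17.9) = 0.1755 K/W
ΣR = 0.008431 + 0.02145 + 0.1755 = 0.2054 K/W
Q = ΔT/ΣR = (1233 K − 293.1 K)/0.2054 = 4580 W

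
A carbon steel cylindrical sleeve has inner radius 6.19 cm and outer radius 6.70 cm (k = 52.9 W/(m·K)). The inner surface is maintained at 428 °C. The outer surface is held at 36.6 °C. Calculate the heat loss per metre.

Q' = 2πk·ΔT/ln(r₂/r₁) = 2π × 52.9 × 391.4 / ln(0.0670/0.0619) = 1.64×10^6 W/m

Q' = 1640 kW/m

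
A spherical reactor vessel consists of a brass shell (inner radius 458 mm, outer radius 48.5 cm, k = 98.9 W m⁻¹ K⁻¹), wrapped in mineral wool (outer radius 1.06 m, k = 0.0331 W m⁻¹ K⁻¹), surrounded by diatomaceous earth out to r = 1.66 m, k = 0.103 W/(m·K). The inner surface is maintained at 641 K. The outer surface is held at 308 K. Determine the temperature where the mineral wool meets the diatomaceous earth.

Treat each layer as a resistance in series:
  R_brass = (1/0.458 − 1/0.485)/(4πk) = 0.1216/(4π·98.9) = 9.780×10^-5 K/W
  R_mineral wool = (1/0.485 − 1/1.06)/(4πk) = 1.118/(4π·0.0331) = 2.689 K/W
  R_diatomaceous earth = (1/1.06 − 1/1.66)/(4πk) = 0.3410/(4π·0.103) = 0.2634 K/W
ΣR = 9.780×10^-5 + 2.689 + 0.2634 = 2.952 K/W
Q = ΔT/ΣR = (641 K − 308 K)/2.952 = 112.8 W
From the inner boundary to the mineral wool/diatomaceous earth interface, ΣR_partial = 2.689 K/W.
T_interface = T_in − Q·ΣR_partial = 641 K − (112.8)(2.689) = 337.7 K

T = 337.7 K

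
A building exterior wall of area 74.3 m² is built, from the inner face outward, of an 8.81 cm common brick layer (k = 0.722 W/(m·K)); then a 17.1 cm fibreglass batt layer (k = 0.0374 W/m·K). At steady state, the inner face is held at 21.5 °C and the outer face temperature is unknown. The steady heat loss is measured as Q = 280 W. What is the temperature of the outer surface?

Sum the resistances:
  R_common brick = L/(kA) = 0.0881/(0.722·74.3) = 0.001642 K/W
  R_fibreglass batt = L/(kA) = 0.171/(0.0374·74.3) = 0.06154 K/W
ΣR = 0.06318 K/W
ΔT = Q·ΣR = 280 × 0.06318 = 17.69 K
Heat flows outward, so T_out = T_in − ΔT = 21.5 − 17.69 = 3.81 °C

T_out = 3.81 °C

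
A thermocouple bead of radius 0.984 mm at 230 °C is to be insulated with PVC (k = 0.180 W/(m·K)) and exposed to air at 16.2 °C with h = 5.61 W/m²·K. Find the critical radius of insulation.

r_cr = 6.42 cm

For a sphere, r_cr = 2k_ins/h = 2·0.180/5.61 = 0.0642 m = 6.42 cm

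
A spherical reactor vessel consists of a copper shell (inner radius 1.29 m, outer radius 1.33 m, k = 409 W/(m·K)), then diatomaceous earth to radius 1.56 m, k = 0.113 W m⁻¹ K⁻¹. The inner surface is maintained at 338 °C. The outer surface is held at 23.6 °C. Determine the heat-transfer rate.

Series thermal resistances, inner to outer:
  R_copper = (1/1.29 − 1/1.33)/(4πk) = 0.02331/(4π·409) = 4.536×10^-6 K/W
  R_diatomaceous earth = (1/1.33 − 1/1.56)/(4πk) = 0.1109/(4π·0.113) = 0.07807 K/W
ΣR = 4.536×10^-6 + 0.07807 = 0.07807 K/W
Q = ΔT/ΣR = (338 °C − 23.6 °C)/0.07807 = 4030 W

Q = 4.03 kW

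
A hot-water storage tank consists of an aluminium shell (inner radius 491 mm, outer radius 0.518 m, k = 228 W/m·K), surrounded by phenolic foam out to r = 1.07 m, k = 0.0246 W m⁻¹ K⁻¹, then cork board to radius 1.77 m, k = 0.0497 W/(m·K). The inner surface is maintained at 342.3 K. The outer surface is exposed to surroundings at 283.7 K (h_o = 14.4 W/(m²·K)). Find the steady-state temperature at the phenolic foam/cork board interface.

Series thermal resistances, inner to outer:
  R_aluminium = (1/0.491 − 1/0.518)/(4πk) = 0.1062/(4π·228) = 3.705×10^-5 K/W
  R_phenolic foam = (1/0.518 − 1/1.07)/(4πk) = 0.9959/(4π·0.0246) = 3.222 K/W
  R_cork board = (1/1.07 − 1/1.77)/(4πk) = 0.3696/(4π·0.0497) = 0.5918 K/W
  R_conv,out = 1/(4πr²h) = 1/(4π·1.77²·14.4) = 0.001764 K/W
ΣR = 3.705×10^-5 + 3.222 + 0.5918 + 0.001764 = 3.816 K/W
Q = ΔT/ΣR = (342.3 K − 283.7 K)/3.816 = 15.36 W
From the inner boundary to the phenolic foam/cork board interface, ΣR_partial = 3.222 K/W.
T_interface = T_in − Q·ΣR_partial = 342.3 K − (15.36)(3.222) = 292.8 K

T = 292.8 K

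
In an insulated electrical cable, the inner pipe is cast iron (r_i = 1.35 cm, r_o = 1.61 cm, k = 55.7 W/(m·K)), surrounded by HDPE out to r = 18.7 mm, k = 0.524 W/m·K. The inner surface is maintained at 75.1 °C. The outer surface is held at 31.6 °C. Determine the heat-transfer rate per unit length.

Resistance network (inner→outer):
  R'_cast iron = ln(0.0161/0.0135)/(2πk) = 0.1761/(2π·55.7) = 5.033×10^-4 m·K/W
  R'_HDPE = ln(0.0187/0.0161)/(2πk) = 0.1497/(2π·0.524) = 0.04547 m·K/W
ΣR = 5.033×10^-4 + 0.04547 = 0.04597 m·K/W
Q' = ΔT/ΣR = (75.1 °C − 31.6 °C)/0.04597 = 946 W/m

Q' = 946 W/m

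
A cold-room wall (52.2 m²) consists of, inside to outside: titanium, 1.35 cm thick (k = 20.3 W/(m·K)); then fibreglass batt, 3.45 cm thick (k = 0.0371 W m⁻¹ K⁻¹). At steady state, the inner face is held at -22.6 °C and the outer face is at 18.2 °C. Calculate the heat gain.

Treat each layer as a resistance in series:
  R_titanium = L/(kA) = 0.0135/(20.3·52.2) = 1.274×10^-5 K/W
  R_fibreglass batt = L/(kA) = 0.0345/(0.0371·52.2) = 0.01781 K/W
ΣR = 1.274×10^-5 + 0.01781 = 0.01782 K/W
Q = ΔT/ΣR = (-22.6 °C − 18.2 °C)/0.01782 = -2290 W
(Negative Q ⇒ heat flows inward; heat gain = 2290 W.)

Q = 2290 W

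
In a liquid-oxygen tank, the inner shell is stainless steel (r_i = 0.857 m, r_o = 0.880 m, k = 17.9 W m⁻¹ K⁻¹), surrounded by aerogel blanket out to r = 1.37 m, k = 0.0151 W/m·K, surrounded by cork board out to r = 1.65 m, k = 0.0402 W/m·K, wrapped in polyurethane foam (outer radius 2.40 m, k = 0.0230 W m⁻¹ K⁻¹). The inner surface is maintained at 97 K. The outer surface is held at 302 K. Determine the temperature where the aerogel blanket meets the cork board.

Series thermal resistances, inner to outer:
  R_stainless steel = (1/0.857 − 1/0.880)/(4πk) = 0.03050/(4π·17.9) = 1.356×10^-4 K/W
  R_aerogel blanket = (1/0.880 − 1/1.37)/(4πk) = 0.4064/(4π·0.0151) = 2.142 K/W
  R_cork board = (1/1.37 − 1/1.65)/(4πk) = 0.1239/(4π·0.0402) = 0.2452 K/W
  R_polyurethane foam = (1/1.65 − 1/2.40)/(4πk) = 0.1894/(4π·0.0230) = 0.6553 K/W
ΣR = 1.356×10^-4 + 2.142 + 0.2452 + 0.6553 = 3.043 K/W
Q = ΔT/ΣR = (97 K − 302 K)/3.043 = -67.37 W
From the inner boundary to the aerogel blanket/cork board interface, ΣR_partial = 2.142 K/W.
T_interface = T_in − Q·ΣR_partial = 97 K − (-67.37)(2.142) = 241.3 K

T = 241.3 K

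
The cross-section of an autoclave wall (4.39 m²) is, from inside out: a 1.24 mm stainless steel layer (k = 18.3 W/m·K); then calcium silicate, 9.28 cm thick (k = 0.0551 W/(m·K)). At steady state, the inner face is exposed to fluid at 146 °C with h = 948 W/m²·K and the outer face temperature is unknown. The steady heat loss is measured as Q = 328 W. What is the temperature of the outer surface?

T_out = 20.1 °C

Sum the resistances:
  R_conv,in = 1/(hA) = 1/(948·4.39) = 2.403×10^-4 K/W
  R_stainless steel = L/(kA) = 0.00124/(18.3·4.39) = 1.543×10^-5 K/W
  R_calcium silicate = L/(kA) = 0.0928/(0.0551·4.39) = 0.3836 K/W
ΣR = 0.3839 K/W
ΔT = Q·ΣR = 328 × 0.3839 = 125.9 K
Heat flows outward, so T_out = T_in − ΔT = 146 − 125.9 = 20.1 °C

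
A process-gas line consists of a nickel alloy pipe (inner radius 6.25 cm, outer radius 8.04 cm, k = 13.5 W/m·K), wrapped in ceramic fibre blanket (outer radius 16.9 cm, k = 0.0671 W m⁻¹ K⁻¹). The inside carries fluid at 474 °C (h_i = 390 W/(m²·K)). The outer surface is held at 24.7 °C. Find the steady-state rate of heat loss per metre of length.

Treat each layer as a resistance in series:
  R'_conv,in = 1/(2πr h) = 1/(2π·0.0625·390) = 0.006529 m·K/W
  R'_nickel alloy = ln(0.0804/0.0625)/(2πk) = 0.2518/(2π·13.5) = 0.002969 m·K/W
  R'_ceramic fibre blanket = ln(0.169/0.0804)/(2πk) = 0.7429/(2π·0.0671) = 1.762 m·K/W
ΣR = 0.006529 + 0.002969 + 1.762 = 1.771 m·K/W
Q' = ΔT/ΣR = (474 °C − 24.7 °C)/1.771 = 254 W/m

Q' = 254 W/m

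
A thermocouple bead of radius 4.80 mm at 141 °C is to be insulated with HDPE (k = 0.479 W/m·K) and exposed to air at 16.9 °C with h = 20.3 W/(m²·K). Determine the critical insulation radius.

For a sphere, r_cr = 2k_ins/h = 2·0.479/20.3 = 0.0472 m = 4.72 cm

r_cr = 4.72 cm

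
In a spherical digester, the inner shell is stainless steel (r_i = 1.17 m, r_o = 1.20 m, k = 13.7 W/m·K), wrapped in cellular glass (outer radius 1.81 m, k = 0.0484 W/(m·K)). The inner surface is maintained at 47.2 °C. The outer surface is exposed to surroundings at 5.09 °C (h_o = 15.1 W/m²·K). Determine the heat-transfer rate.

Q = 90.9 W

Resistance network (inner→outer):
  R_stainless steel = (1/1.17 − 1/1.20)/(4πk) = 0.02137/(4π·13.7) = 1.241×10^-4 K/W
  R_cellular glass = (1/1.20 − 1/1.81)/(4πk) = 0.2808/(4π·0.0484) = 0.4618 K/W
  R_conv,out = 1/(4πr²h) = 1/(4π·1.81²·15.1) = 0.001609 K/W
ΣR = 1.241×10^-4 + 0.4618 + 0.001609 = 0.4635 K/W
Q = ΔT/ΣR = (47.2 °C − 5.09 °C)/0.4635 = 90.9 W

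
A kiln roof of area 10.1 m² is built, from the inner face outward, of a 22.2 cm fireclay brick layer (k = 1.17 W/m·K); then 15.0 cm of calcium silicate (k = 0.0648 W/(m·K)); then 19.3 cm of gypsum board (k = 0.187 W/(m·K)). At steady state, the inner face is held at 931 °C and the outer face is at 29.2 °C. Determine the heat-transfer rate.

Series thermal resistances, inner to outer:
  R_fireclay brick = L/(kA) = 0.222/(1.17·10.1) = 0.01879 K/W
  R_calcium silicate = L/(kA) = 0.150/(0.0648·10.1) = 0.2292 K/W
  R_gypsum board = L/(kA) = 0.193/(0.187·10.1) = 0.1022 K/W
ΣR = 0.01879 + 0.2292 + 0.1022 = 0.3502 K/W
Q = ΔT/ΣR = (931 °C − 29.2 °C)/0.3502 = 2580 W

Q = 2580 W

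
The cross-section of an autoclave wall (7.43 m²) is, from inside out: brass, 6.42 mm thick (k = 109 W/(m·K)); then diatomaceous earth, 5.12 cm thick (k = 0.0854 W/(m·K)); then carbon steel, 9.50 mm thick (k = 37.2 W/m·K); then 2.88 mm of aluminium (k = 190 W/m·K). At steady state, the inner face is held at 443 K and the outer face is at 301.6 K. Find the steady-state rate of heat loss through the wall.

Series thermal resistances, inner to outer:
  R_brass = L/(kA) = 0.00642/(109·7.43) = 7.927×10^-6 K/W
  R_diatomaceous earth = L/(kA) = 0.0512/(0.0854·7.43) = 0.08069 K/W
  R_carbon steel = L/(kA) = 0.00950/(37.2·7.43) = 3.437×10^-5 K/W
  R_aluminium = L/(kA) = 0.00288/(190·7.43) = 2.040×10^-6 K/W
ΣR = 7.927×10^-6 + 0.08069 + 3.437×10^-5 + 2.040×10^-6 = 0.08073 K/W
Q = ΔT/ΣR = (443 K − 301.6 K)/0.08073 = 1750 W

Q = 1750 W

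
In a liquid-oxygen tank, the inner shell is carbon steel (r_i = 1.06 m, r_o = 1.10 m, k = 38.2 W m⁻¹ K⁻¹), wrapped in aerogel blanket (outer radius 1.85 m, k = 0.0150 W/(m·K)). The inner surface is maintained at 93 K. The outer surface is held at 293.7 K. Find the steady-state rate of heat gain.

Treat each layer as a resistance in series:
  R_carbon steel = (1/1.06 − 1/1.10)/(4πk) = 0.03431/(4π·38.2) = 7.146×10^-5 K/W
  R_aerogel blanket = (1/1.10 − 1/1.85)/(4πk) = 0.3686/(4π·0.0150) = 1.955 K/W
ΣR = 7.146×10^-5 + 1.955 = 1.955 K/W
Q = ΔT/ΣR = (93 K − 293.7 K)/1.955 = -103 W
(Negative Q ⇒ heat flows inward; heat gain = 103 W.)

Q = 103 W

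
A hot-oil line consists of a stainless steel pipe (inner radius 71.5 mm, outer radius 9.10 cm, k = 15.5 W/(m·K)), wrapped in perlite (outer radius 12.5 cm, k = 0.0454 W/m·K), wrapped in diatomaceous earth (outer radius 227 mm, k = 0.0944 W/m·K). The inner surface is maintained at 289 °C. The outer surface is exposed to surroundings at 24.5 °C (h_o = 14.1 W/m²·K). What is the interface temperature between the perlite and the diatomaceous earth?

Resistance network (inner→outer):
  R'_stainless steel = ln(0.0910/0.0715)/(2πk) = 0.2412/(2π·15.5) = 0.002476 m·K/W
  R'_perlite = ln(0.125/0.0910)/(2πk) = 0.3175/(2π·0.0454) = 1.113 m·K/W
  R'_diatomaceous earth = ln(0.227/0.125)/(2πk) = 0.5966/(2π·0.0944) = 1.006 m·K/W
  R'_conv,out = 1/(2πr h) = 1/(2π·0.227·14.1) = 0.04973 m·K/W
ΣR = 0.002476 + 1.113 + 1.006 + 0.04973 = 2.171 m·K/W
Q' = ΔT/ΣR = (289 °C − 24.5 °C)/2.171 = 121.8 W/m
From the inner boundary to the perlite/diatomaceous earth interface, ΣR_partial = 1.115 m·K/W.
T_interface = T_in − Q'·ΣR_partial = 289 °C − (121.8)(1.115) = 153 °C

T = 153 °C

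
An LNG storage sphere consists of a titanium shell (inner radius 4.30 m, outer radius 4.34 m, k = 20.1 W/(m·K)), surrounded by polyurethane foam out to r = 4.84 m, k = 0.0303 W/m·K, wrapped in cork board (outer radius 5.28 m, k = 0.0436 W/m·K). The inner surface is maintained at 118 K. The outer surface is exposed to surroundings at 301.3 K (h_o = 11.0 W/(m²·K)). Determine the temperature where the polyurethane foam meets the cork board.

T = 239.7 K

Resistance network (inner→outer):
  R_titanium = (1/4.30 − 1/4.34)/(4πk) = 0.002143/(4π·20.1) = 8.486×10^-6 K/W
  R_polyurethane foam = (1/4.34 − 1/4.84)/(4πk) = 0.02380/(4π·0.0303) = 0.06251 K/W
  R_cork board = (1/4.84 − 1/5.28)/(4πk) = 0.01722/(4π·0.0436) = 0.03143 K/W
  R_conv,out = 1/(4πr²h) = 1/(4π·5.28²·11.0) = 2.595×10^-4 K/W
ΣR = 8.486×10^-6 + 0.06251 + 0.03143 + 2.595×10^-4 = 0.09421 K/W
Q = ΔT/ΣR = (118 K − 301.3 K)/0.09421 = -1946 W
From the inner boundary to the polyurethane foam/cork board interface, ΣR_partial = 0.06252 K/W.
T_interface = T_in − Q·ΣR_partial = 118 K − (-1946)(0.06252) = 239.7 K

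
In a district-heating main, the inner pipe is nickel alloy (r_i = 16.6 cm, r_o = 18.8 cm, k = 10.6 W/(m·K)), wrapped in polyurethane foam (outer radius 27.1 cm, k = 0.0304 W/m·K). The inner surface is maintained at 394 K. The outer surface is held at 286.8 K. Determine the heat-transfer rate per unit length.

Series thermal resistances, inner to outer:
  R'_nickel alloy = ln(0.188/0.166)/(2πk) = 0.1245/(2π·10.6) = 0.001869 m·K/W
  R'_polyurethane foam = ln(0.271/0.188)/(2πk) = 0.3657/(2π·0.0304) = 1.914 m·K/W
ΣR = 0.001869 + 1.914 = 1.916 m·K/W
Q' = ΔT/ΣR = (394 K − 286.8 K)/1.916 = 55.9 W/m

Q' = 55.9 W/m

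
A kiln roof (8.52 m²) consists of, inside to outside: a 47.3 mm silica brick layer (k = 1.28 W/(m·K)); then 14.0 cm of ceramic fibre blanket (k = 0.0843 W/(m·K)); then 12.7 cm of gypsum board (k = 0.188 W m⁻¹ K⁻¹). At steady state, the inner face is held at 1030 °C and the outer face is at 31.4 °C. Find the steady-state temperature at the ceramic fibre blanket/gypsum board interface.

T = 316 °C

Series thermal resistances, inner to outer:
  R_silica brick = L/(kA) = 0.0473/(1.28·8.52) = 0.004337 K/W
  R_ceramic fibre blanket = L/(kA) = 0.140/(0.0843·8.52) = 0.1949 K/W
  R_gypsum board = L/(kA) = 0.127/(0.188·8.52) = 0.07929 K/W
ΣR = 0.004337 + 0.1949 + 0.07929 = 0.2785 K/W
Q = ΔT/ΣR = (1030 °C − 31.4 °C)/0.2785 = 3586 W
From the inner boundary to the ceramic fibre blanket/gypsum board interface, ΣR_partial = 0.1992 K/W.
T_interface = T_in − Q·ΣR_partial = 1030 °C − (3586)(0.1992) = 316 °C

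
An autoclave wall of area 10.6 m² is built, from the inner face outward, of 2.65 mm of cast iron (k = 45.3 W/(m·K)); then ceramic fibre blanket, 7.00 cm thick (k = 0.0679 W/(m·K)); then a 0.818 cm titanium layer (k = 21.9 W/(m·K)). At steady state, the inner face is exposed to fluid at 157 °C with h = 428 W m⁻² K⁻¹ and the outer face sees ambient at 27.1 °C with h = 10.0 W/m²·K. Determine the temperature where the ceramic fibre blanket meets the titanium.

T = 38.6 °C

Series thermal resistances, inner to outer:
  R_conv,in = 1/(hA) = 1/(428·10.6) = 2.204×10^-4 K/W
  R_cast iron = L/(kA) = 0.00265/(45.3·10.6) = 5.519×10^-6 K/W
  R_ceramic fibre blanket = L/(kA) = 0.0700/(0.0679·10.6) = 0.09726 K/W
  R_titanium = L/(kA) = 0.00818/(21.9·10.6) = 3.524×10^-5 K/W
  R_conv,out = 1/(hA) = 1/(10.0·10.6) = 0.009434 K/W
ΣR = 2.204×10^-4 + 5.519×10^-6 + 0.09726 + 3.524×10^-5 + 0.009434 = 0.1070 K/W
Q = ΔT/ΣR = (157 °C − 27.1 °C)/0.1070 = 1214 W
From the inner boundary to the ceramic fibre blanket/titanium interface, ΣR_partial = 0.09749 K/W.
T_interface = T_in − Q·ΣR_partial = 157 °C − (1214)(0.09749) = 38.6 °C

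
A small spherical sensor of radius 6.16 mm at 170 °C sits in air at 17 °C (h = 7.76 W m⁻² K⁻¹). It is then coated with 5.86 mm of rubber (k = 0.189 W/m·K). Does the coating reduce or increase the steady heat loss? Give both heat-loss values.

Critical radius for a sphere: r_cr = 2k/h = 0.0487 m = 4.87 cm.
Outer radius after coating: r₂ = 0.00616 + 0.00586 = 0.01202 m.
Since r₁ < r_cr and r₂ ≤ r_cr, the coating moves toward the maximum at r_cr — heat loss rises.
Bare: R = 1/(4πr₁²h) = 270.3 K/W; Q = 153/270.3 = 0.566 W.
Coated: R = R_cond + R_conv = 104.3 K/W; Q = 153/104.3 = 1.47 W.

increases: 0.566 → 1.47 W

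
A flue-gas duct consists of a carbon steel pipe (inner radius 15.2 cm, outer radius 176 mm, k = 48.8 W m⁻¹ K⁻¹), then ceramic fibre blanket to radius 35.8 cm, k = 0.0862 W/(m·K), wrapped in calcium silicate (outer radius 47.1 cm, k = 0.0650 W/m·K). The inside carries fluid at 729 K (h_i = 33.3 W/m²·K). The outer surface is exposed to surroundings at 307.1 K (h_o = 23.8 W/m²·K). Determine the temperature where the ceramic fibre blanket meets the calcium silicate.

T = 450 K

Series thermal resistances, inner to outer:
  R'_conv,in = 1/(2πr h) = 1/(2π·0.152·33.3) = 0.03144 m·K/W
  R'_carbon steel = ln(0.176/0.152)/(2πk) = 0.1466/(2π·48.8) = 4.781×10^-4 m·K/W
  R'_ceramic fibre blanket = ln(0.358/0.176)/(2πk) = 0.7100/(2π·0.0862) = 1.311 m·K/W
  R'_calcium silicate = ln(0.471/0.358)/(2πk) = 0.2743/(2π·0.0650) = 0.6717 m·K/W
  R'_conv,out = 1/(2πr h) = 1/(2π·0.471·23.8) = 0.01420 m·K/W
ΣR = 0.03144 + 4.781×10^-4 + 1.311 + 0.6717 + 0.01420 = 2.029 m·K/W
Q' = ΔT/ΣR = (729 K − 307.1 K)/2.029 = 207.9 W/m
From the inner boundary to the ceramic fibre blanket/calcium silicate interface, ΣR_partial = 1.343 m·K/W.
T_interface = T_in − Q'·ΣR_partial = 729 K − (207.9)(1.343) = 450 K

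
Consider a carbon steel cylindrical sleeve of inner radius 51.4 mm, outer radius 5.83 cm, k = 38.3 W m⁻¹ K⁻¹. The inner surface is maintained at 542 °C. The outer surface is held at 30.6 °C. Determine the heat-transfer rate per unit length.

Q' = 2πk·ΔT/ln(r₂/r₁) = 2π × 38.3 × 511.4 / ln(0.0583/0.0514) = 9.77×10^5 W/m

Q' = 977 kW/m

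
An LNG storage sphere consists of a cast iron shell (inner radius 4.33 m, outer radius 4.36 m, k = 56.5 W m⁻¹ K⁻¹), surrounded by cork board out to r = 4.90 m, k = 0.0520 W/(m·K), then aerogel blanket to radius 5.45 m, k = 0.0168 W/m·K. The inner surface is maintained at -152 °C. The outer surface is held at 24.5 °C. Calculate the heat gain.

Q = 1300 W

Resistance network (inner→outer):
  R_cast iron = (1/4.33 − 1/4.36)/(4πk) = 0.001589/(4π·56.5) = 2.238×10^-6 K/W
  R_cork board = (1/4.36 − 1/4.90)/(4πk) = 0.02528/(4π·0.0520) = 0.03868 K/W
  R_aerogel blanket = (1/4.90 − 1/5.45)/(4πk) = 0.02060/(4π·0.0168) = 0.09756 K/W
ΣR = 2.238×10^-6 + 0.03868 + 0.09756 = 0.1362 K/W
Q = ΔT/ΣR = (-152 °C − 24.5 °C)/0.1362 = -1300 W
(Negative Q ⇒ heat flows inward; heat gain = 1300 W.)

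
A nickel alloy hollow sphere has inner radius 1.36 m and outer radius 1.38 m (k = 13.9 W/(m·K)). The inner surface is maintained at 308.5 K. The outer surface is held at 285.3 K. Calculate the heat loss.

Q = 4πk·ΔT/(1/r₁ − 1/r₂) = 4π × 13.9 × 23.2 / (1/1.36 − 1/1.38) = 3.80×10^5 W

Q = 3.80×10^5 W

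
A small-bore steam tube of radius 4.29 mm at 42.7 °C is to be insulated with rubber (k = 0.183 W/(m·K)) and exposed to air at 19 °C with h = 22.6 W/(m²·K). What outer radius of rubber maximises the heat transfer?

For a cylinder, r_cr = k_ins/h = 0.183/22.6 = 0.00810 m = 0.810 cm

r_cr = 0.810 cm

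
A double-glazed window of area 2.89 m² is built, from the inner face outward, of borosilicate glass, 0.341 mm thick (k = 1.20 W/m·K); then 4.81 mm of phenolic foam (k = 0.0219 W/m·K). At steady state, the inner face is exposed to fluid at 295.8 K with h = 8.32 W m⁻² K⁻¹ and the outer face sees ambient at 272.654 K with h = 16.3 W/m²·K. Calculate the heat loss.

Resistance network (inner→outer):
  R_conv,in = 1/(hA) = 1/(8.32·2.89) = 0.04159 K/W
  R_borosilicate glass = L/(kA) = 3.41×10^-4/(1.20·2.89) = 9.833×10^-5 K/W
  R_phenolic foam = L/(kA) = 0.00481/(0.0219·2.89) = 0.07600 K/W
  R_conv,out = 1/(hA) = 1/(16.3·2.89) = 0.02123 K/W
ΣR = 0.04159 + 9.833×10^-5 + 0.07600 + 0.02123 = 0.1389 K/W
Q = ΔT/ΣR = (295.8 K − 272.654 K)/0.1389 = 167 W

Q = 167 W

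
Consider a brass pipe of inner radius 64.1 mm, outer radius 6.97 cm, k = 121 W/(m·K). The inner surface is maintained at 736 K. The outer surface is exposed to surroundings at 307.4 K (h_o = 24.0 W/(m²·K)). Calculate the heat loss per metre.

Resistance network (inner→outer):
  R'_brass = ln(0.0697/0.0641)/(2πk) = 0.08376/(2π·121) = 1.102×10^-4 m·K/W
  R'_conv,out = 1/(2πr h) = 1/(2π·0.0697·24.0) = 0.09514 m·K/W
ΣR = 1.102×10^-4 + 0.09514 = 0.09525 m·K/W
Q' = ΔT/ΣR = (736 K − 307.4 K)/0.09525 = 4500 W/m

Q' = 4.50 kW/m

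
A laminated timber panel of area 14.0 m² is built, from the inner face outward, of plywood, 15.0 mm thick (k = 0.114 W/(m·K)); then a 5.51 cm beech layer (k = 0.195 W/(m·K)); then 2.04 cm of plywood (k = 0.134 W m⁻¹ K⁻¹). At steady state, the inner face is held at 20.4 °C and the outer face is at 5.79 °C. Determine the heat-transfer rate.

Series thermal resistances, inner to outer:
  R_plywood = L/(kA) = 0.0150/(0.114·14.0) = 0.009398 K/W
  R_beech = L/(kA) = 0.0551/(0.195·14.0) = 0.02018 K/W
  R_plywood = L/(kA) = 0.0204/(0.134·14.0) = 0.01087 K/W
ΣR = 0.009398 + 0.02018 + 0.01087 = 0.04045 K/W
Q = ΔT/ΣR = (20.4 °C − 5.79 °C)/0.04045 = 361 W

Q = 361 W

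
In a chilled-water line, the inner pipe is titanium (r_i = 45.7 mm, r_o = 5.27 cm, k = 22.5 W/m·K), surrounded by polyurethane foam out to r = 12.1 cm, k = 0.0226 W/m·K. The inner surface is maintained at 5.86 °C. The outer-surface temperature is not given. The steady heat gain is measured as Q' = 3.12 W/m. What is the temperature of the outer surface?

Series resistances:
  R'_titanium = ln(0.0527/0.0457)/(2πk) = 0.1425/(2π·22.5) = 0.001008 m·K/W
  R'_polyurethane foam = ln(0.121/0.0527)/(2πk) = 0.8312/(2π·0.0226) = 5.853 m·K/W
ΣR = 5.854 m·K/W
ΔT = Q'·ΣR = 3.12 × 5.854 = 18.26 K
Heat flows inward, so T_out = T_in + ΔT = 5.86 + 18.26 = 24.1 °C

T_out = 24.1 °C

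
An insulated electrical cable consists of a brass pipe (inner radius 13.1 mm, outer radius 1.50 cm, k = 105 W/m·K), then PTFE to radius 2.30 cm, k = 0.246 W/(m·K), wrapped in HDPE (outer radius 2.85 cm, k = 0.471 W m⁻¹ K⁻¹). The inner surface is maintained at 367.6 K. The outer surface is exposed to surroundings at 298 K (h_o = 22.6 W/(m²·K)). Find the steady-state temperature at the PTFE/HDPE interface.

T = 335.3 K

Series thermal resistances, inner to outer:
  R'_brass = ln(0.0150/0.0131)/(2πk) = 0.1354/(2π·105) = 2.053×10^-4 m·K/W
  R'_PTFE = ln(0.0230/0.0150)/(2πk) = 0.4274/(2π·0.246) = 0.2765 m·K/W
  R'_HDPE = ln(0.0285/0.0230)/(2πk) = 0.2144/(2π·0.471) = 0.07245 m·K/W
  R'_conv,out = 1/(2πr h) = 1/(2π·0.0285·22.6) = 0.2471 m·K/W
ΣR = 2.053×10^-4 + 0.2765 + 0.07245 + 0.2471 = 0.5963 m·K/W
Q' = ΔT/ΣR = (367.6 K − 298 K)/0.5963 = 116.7 W/m
From the inner boundary to the PTFE/HDPE interface, ΣR_partial = 0.2767 m·K/W.
T_interface = T_in − Q'·ΣR_partial = 367.6 K − (116.7)(0.2767) = 335.3 K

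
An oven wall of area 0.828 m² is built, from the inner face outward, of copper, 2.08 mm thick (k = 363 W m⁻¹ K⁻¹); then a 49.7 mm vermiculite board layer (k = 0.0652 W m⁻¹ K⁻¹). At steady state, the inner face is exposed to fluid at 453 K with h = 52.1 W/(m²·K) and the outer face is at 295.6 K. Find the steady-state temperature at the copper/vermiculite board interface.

T = 449 K

Series thermal resistances, inner to outer:
  R_conv,in = 1/(hA) = 1/(52.1·0.828) = 0.02318 K/W
  R_copper = L/(kA) = 0.00208/(363·0.828) = 6.920×10^-6 K/W
  R_vermiculite board = L/(kA) = 0.0497/(0.0652·0.828) = 0.9206 K/W
ΣR = 0.02318 + 6.920×10^-6 + 0.9206 = 0.9438 K/W
Q = ΔT/ΣR = (453 K − 295.6 K)/0.9438 = 166.8 W
From the inner boundary to the copper/vermiculite board interface, ΣR_partial = 0.02319 K/W.
T_interface = T_in − Q·ΣR_partial = 453 K − (166.8)(0.02319) = 449 K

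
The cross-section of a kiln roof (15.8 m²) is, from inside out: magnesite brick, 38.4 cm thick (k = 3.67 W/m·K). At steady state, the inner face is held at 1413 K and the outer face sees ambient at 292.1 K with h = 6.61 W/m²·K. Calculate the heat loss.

Q = 69200 W

Treat each layer as a resistance in series:
  R_magnesite brick = L/(kA) = 0.384/(3.67·15.8) = 0.006622 K/W
  R_conv,out = 1/(hA) = 1/(6.61·15.8) = 0.009575 K/W
ΣR = 0.006622 + 0.009575 = 0.01620 K/W
Q = ΔT/ΣR = (1413 K − 292.1 K)/0.01620 = 69200 W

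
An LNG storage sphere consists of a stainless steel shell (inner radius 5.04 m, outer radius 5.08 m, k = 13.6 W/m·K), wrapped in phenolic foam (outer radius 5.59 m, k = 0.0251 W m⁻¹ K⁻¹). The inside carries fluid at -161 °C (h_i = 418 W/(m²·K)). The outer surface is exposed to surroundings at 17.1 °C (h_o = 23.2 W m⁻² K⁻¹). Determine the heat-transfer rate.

Treat each layer as a resistance in series:
  R_conv,in = 1/(4πr²h) = 1/(4π·5.04²·418) = 7.495×10^-6 K/W
  R_stainless steel = (1/5.04 − 1/5.08)/(4πk) = 0.001562/(4π·13.6) = 9.141×10^-6 K/W
  R_phenolic foam = (1/5.08 − 1/5.59)/(4πk) = 0.01796/(4π·0.0251) = 0.05694 K/W
  R_conv,out = 1/(4πr²h) = 1/(4π·5.59²·23.2) = 1.098×10^-4 K/W
ΣR = 7.495×10^-6 + 9.141×10^-6 + 0.05694 + 1.098×10^-4 = 0.05707 K/W
Q = ΔT/ΣR = (-161 °C − 17.1 °C)/0.05707 = -3120 W
(Negative Q ⇒ heat flows inward; heat gain = 3120 W.)

Q = 3.12 kW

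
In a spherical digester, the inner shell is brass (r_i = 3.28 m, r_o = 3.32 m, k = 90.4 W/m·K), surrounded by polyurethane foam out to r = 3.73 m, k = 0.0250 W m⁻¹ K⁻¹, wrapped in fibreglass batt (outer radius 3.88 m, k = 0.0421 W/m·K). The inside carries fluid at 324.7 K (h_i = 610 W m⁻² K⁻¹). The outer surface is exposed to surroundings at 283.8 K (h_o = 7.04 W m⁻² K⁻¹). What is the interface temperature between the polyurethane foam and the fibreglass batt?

Series thermal resistances, inner to outer:
  R_conv,in = 1/(4πr²h) = 1/(4π·3.28²·610) = 1.213×10^-5 K/W
  R_brass = (1/3.28 − 1/3.32)/(4πk) = 0.003673/(4π·90.4) = 3.233×10^-6 K/W
  R_polyurethane foam = (1/3.32 − 1/3.73)/(4πk) = 0.03311/(4π·0.0250) = 0.1054 K/W
  R_fibreglass batt = (1/3.73 − 1/3.88)/(4πk) = 0.01036/(4π·0.0421) = 0.01959 K/W
  R_conv,out = 1/(4πr²h) = 1/(4π·3.88²·7.04) = 7.509×10^-4 K/W
ΣR = 1.213×10^-5 + 3.233×10^-6 + 0.1054 + 0.01959 + 7.509×10^-4 = 0.1258 K/W
Q = ΔT/ΣR = (324.7 K − 283.8 K)/0.1258 = 325.1 W
From the inner boundary to the polyurethane foam/fibreglass batt interface, ΣR_partial = 0.1054 K/W.
T_interface = T_in − Q·ΣR_partial = 324.7 K − (325.1)(0.1054) = 290.4 K

T = 290.4 K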